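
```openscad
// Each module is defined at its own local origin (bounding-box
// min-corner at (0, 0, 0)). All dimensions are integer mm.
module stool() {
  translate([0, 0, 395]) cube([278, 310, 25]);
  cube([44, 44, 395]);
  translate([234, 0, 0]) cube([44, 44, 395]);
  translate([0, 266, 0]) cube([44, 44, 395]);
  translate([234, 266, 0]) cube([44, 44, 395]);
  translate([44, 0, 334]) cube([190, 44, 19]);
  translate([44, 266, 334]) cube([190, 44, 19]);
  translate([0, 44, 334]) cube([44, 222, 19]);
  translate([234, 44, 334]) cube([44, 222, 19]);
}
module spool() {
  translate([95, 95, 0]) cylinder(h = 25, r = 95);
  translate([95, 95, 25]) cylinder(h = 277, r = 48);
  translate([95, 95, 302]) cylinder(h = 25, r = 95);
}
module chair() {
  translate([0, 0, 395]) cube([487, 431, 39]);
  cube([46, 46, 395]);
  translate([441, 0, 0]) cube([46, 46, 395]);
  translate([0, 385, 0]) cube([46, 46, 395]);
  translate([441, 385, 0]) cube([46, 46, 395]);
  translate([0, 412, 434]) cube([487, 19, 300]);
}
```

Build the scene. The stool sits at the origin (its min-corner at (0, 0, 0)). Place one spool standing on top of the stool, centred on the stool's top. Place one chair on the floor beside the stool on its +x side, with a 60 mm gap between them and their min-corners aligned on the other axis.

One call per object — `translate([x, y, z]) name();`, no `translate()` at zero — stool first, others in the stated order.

stool();
translate([44, 60, 420]) spool();
translate([338, 0, 0]) chair();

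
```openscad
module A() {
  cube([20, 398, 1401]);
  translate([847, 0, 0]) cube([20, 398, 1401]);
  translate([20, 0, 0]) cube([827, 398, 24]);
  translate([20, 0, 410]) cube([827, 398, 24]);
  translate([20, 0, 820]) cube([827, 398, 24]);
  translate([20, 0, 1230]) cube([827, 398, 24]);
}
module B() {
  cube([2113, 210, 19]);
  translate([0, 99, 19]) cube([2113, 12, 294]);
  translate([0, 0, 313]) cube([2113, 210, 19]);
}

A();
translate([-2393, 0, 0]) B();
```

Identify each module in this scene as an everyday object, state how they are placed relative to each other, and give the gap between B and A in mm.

The I-beam's nearest face is 280 mm from the bookshelf's −x face.

A is a bookshelf. B is an I-beam. The I-beam is on the floor beside the bookshelf on its −x side. The gap between the I-beam and the bookshelf is 280 mm.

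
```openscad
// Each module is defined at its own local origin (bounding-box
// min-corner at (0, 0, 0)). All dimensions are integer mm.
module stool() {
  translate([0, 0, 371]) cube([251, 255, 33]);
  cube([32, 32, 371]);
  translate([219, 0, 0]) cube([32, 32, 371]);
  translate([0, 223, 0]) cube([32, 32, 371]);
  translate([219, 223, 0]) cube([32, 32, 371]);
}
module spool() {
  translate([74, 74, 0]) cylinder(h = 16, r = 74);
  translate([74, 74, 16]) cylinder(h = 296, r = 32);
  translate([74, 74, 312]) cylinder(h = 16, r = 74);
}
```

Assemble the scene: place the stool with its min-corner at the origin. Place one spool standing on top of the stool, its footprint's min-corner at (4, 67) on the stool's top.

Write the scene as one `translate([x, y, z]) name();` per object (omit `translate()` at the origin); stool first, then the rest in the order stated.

stool();
translate([4, 67, 404]) spool();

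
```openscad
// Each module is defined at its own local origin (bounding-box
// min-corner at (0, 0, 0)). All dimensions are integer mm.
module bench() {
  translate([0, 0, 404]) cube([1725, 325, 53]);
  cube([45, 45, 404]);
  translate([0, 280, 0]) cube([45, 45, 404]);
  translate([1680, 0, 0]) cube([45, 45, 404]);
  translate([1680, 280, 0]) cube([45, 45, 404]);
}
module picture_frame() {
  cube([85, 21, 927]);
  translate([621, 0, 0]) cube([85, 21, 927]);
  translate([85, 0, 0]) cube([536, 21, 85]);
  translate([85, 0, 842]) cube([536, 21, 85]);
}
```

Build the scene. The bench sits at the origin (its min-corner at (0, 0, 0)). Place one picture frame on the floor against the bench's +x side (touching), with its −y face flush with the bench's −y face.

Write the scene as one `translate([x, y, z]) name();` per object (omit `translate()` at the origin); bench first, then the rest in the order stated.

bench();
translate([1725, 0, 0]) picture_frame();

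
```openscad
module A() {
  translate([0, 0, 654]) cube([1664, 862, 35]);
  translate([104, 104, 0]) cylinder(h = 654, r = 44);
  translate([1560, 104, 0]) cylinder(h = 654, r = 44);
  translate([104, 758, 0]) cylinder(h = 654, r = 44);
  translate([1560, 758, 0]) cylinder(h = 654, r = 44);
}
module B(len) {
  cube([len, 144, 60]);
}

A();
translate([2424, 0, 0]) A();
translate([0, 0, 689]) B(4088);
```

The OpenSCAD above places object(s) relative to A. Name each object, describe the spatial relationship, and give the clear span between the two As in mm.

A is a table. B is a beam. A beam spans the tops of two tables. The clear span between the two tables is 760 mm.

Second table starts at x = 2424; first ends at x = 1664; clear span = 2424 − 1664 = 760 mm.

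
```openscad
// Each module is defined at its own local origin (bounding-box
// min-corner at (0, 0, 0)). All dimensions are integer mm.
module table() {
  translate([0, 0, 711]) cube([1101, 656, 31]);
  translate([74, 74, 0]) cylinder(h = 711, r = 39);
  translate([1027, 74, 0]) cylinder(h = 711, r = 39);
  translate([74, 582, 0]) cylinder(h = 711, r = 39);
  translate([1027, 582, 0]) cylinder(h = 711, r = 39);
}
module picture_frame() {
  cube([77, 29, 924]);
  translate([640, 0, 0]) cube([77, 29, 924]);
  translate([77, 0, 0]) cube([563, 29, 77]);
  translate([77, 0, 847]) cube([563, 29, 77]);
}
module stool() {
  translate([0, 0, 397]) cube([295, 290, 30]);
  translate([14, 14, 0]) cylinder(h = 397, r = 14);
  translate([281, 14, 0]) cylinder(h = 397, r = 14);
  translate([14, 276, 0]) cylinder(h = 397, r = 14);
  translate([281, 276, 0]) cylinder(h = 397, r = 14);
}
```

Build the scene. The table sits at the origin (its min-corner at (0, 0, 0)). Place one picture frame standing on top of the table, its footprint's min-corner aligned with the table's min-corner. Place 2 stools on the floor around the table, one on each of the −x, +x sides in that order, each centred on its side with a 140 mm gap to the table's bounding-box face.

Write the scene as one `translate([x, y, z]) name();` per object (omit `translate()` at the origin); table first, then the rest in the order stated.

table();
translate([0, 0, 742]) picture_frame();
translate([-435, 183, 0]) stool();
translate([1241, 183, 0]) stool();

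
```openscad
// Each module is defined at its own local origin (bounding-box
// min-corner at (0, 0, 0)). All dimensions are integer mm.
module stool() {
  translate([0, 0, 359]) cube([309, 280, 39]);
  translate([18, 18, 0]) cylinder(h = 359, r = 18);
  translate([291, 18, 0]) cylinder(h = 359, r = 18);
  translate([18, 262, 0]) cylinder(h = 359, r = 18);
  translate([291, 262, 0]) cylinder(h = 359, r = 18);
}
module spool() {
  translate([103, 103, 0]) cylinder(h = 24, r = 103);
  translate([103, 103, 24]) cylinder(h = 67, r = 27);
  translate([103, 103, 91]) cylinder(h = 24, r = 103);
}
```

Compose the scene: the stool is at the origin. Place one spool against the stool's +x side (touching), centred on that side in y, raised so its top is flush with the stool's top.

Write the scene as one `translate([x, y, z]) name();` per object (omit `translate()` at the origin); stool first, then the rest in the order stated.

stool();
translate([309, 37, 283]) spool();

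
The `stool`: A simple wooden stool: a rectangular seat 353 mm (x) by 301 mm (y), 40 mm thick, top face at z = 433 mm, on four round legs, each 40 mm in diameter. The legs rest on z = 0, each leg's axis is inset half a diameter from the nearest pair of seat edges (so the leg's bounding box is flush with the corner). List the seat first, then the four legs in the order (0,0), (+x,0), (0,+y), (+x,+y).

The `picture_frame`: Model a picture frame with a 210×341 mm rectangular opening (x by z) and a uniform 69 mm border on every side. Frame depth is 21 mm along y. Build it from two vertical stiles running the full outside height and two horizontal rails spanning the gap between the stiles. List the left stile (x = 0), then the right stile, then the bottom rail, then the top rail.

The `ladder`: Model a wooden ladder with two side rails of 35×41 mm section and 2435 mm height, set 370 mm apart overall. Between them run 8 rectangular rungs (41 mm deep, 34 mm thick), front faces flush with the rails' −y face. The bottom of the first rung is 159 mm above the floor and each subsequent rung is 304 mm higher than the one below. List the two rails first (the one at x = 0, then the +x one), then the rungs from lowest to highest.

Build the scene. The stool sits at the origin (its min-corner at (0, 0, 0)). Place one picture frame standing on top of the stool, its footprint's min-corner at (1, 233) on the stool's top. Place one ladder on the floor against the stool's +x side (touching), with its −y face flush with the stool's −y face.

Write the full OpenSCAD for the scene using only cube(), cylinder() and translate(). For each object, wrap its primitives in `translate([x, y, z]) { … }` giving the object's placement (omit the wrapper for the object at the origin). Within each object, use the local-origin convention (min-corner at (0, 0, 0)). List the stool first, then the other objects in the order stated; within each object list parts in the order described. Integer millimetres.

translate([0, 0, 393]) cube([353, 301, 40]);
translate([20, 20, 0]) cylinder(h = 393, r = 20);
translate([333, 20, 0]) cylinder(h = 393, r = 20);
translate([20, 281, 0]) cylinder(h = 393, r = 20);
translate([333, 281, 0]) cylinder(h = 393, r = 20);
translate([1, 233, 433]) {
  cube([69, 21, 479]);
  translate([279, 0, 0]) cube([69, 21, 479]);
  translate([69, 0, 0]) cube([210, 21, 69]);
  translate([69, 0, 410]) cube([210, 21, 69]);
}
translate([353, 0, 0]) {
  cube([35, 41, 2435]);
  translate([335, 0, 0]) cube([35, 41, 2435]);
  translate([35, 0, 159]) cube([300, 41, 34]);
  translate([35, 0, 463]) cube([300, 41, 34]);
  translate([35, 0, 767]) cube([300, 41, 34]);
  translate([35, 0, 1071]) cube([300, 41, 34]);
  translate([35, 0, 1375]) cube([300, 41, 34]);
  translate([35, 0, 1679]) cube([300, 41, 34]);
  translate([35, 0, 1983]) cube([300, 41, 34]);
  translate([35, 0, 2287]) cube([300, 41, 34]);
}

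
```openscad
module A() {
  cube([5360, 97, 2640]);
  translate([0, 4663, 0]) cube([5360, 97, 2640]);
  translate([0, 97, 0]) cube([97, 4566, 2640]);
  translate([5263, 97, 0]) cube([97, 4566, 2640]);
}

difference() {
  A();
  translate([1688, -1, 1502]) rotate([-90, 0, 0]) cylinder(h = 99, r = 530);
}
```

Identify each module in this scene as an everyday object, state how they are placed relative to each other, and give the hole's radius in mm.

The subtracted cylinder has r = 530 mm.

A is a house frame. The house frame has a circular hole through its front wall. The hole's radius is 530 mm.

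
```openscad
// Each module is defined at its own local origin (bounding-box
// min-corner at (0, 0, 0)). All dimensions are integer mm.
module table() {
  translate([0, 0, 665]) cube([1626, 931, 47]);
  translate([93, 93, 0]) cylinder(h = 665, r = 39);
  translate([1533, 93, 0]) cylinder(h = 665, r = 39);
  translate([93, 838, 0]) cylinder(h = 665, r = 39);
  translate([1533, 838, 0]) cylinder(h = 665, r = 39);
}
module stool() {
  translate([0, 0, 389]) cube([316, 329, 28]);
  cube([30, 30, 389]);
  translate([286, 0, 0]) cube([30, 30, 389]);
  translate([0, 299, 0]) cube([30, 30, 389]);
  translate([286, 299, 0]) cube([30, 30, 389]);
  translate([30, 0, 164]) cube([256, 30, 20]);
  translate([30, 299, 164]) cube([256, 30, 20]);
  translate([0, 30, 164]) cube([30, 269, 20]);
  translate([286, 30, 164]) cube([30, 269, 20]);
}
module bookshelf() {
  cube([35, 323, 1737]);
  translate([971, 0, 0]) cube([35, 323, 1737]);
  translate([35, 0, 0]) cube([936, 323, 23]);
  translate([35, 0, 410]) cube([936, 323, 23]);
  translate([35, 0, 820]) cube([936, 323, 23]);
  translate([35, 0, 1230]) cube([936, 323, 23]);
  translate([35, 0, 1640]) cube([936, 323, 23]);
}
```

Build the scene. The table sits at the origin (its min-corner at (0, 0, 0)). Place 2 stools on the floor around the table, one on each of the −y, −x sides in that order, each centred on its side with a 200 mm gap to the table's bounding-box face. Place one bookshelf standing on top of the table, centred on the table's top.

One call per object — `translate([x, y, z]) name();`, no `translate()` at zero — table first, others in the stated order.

table();
translate([655, -529, 0]) stool();
translate([-516, 301, 0]) stool();
translate([310, 304, 712]) bookshelf();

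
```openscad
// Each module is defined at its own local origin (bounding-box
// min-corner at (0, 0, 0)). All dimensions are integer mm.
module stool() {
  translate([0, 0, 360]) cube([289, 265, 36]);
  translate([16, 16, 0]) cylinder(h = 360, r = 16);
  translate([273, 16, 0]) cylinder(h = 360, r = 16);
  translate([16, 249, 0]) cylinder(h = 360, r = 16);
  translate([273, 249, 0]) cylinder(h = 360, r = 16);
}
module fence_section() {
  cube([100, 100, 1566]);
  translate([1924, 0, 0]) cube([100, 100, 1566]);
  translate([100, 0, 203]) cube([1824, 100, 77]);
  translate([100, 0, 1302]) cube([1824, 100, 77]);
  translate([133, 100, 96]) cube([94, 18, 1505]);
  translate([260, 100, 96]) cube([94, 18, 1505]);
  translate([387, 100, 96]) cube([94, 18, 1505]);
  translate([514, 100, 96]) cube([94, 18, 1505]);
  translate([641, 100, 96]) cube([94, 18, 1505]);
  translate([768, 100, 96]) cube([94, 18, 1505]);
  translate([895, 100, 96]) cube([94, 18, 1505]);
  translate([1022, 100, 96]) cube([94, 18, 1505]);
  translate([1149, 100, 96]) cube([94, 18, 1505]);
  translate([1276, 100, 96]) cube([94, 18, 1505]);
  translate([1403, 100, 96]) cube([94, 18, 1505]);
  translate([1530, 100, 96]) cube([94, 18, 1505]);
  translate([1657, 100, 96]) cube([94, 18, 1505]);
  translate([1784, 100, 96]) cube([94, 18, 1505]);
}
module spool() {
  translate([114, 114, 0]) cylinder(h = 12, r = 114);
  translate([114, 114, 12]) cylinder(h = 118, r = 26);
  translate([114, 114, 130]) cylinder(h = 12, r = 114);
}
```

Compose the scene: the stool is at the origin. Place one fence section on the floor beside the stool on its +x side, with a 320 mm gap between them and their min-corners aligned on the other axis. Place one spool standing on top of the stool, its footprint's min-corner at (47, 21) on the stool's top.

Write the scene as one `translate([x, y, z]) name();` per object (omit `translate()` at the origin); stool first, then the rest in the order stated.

stool();
translate([609, 0, 0]) fence_section();
translate([47, 21, 396]) spool();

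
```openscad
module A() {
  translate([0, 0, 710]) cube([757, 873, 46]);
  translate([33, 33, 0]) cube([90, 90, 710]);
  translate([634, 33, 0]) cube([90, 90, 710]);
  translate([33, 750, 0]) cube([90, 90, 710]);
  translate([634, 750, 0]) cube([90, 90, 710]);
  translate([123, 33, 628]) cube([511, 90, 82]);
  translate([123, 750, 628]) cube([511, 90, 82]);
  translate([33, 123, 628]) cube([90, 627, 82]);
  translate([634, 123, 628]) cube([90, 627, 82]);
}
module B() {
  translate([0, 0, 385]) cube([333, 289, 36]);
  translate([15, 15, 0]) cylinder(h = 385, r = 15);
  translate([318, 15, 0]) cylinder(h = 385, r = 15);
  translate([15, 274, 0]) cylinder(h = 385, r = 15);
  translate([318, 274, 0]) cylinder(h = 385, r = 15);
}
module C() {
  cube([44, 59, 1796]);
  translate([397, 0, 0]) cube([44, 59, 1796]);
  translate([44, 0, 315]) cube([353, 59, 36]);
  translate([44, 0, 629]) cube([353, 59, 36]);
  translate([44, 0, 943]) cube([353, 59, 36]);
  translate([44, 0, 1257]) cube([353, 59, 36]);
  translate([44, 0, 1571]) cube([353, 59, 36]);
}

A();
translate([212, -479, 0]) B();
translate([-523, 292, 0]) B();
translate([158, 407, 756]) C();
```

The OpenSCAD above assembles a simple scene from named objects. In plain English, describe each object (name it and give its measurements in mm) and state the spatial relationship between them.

A is a table with a 757×873 mm rectangular top, 46 mm thick, top surface at z = 756 mm, supported by four 90×90 mm square legs, each inset 33 mm from the nearest pair of top edges, running from the floor. Four apron rails, 90 mm thick and 82 mm tall, run between adjacent legs with their top edges flush with the underside of the top and their outer faces flush with the legs' outer faces.

B is a four-legged stool. The seat is a 333×289×36 mm slab whose top surface is at z = 421 mm; four round legs, each 30 mm in diameter, run from the floor (z = 0) to the underside of the seat, each leg's axis is inset half a diameter from the nearest pair of seat edges (so the leg's bounding box is flush with the corner).

C is a straight ladder. Two 44×59 mm vertical rails, 1796 mm tall, stand 441 mm apart (outside-to-outside) with their front faces coplanar on the −y side. 5 rungs, each 59 mm deep and 36 mm tall, span between the inner faces of the rails, front faces flush with the rails. The lowest rung's underside is at z = 315 mm and rungs are spaced 314 mm apart (underside to underside).

Two stools sit around the table at the −y, −x sides. The ladder is on top of the table, centred.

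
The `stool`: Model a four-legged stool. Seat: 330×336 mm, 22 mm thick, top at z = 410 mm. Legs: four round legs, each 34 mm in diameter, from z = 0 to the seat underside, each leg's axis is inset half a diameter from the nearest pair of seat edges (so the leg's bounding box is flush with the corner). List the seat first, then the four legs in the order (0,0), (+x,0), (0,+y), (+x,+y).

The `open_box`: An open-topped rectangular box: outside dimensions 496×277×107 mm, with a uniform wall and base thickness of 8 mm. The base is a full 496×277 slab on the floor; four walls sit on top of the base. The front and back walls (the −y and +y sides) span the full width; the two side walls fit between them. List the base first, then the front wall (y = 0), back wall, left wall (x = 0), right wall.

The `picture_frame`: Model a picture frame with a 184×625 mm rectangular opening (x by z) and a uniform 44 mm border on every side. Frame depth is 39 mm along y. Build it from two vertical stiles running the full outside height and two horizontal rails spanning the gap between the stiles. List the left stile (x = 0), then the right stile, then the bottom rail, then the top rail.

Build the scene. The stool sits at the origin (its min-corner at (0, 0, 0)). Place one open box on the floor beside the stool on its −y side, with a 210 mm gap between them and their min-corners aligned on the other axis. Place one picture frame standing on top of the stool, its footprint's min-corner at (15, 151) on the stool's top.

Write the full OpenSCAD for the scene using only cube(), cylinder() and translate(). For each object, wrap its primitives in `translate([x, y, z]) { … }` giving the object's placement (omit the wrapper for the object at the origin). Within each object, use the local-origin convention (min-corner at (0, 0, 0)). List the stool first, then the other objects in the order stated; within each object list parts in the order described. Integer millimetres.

translate([0, 0, 388]) cube([330, 336, 22]);
translate([17, 17, 0]) cylinder(h = 388, r = 17);
translate([313, 17, 0]) cylinder(h = 388, r = 17);
translate([17, 319, 0]) cylinder(h = 388, r = 17);
translate([313, 319, 0]) cylinder(h = 388, r = 17);
translate([0, -487, 0]) {
  cube([496, 277, 8]);
  translate([0, 0, 8]) cube([496, 8, 99]);
  translate([0, 269, 8]) cube([496, 8, 99]);
  translate([0, 8, 8]) cube([8, 261, 99]);
  translate([488, 8, 8]) cube([8, 261, 99]);
}
translate([15, 151, 410]) {
  cube([44, 39, 713]);
  translate([228, 0, 0]) cube([44, 39, 713]);
  translate([44, 0, 0]) cube([184, 39, 44]);
  translate([44, 0, 669]) cube([184, 39, 44]);
}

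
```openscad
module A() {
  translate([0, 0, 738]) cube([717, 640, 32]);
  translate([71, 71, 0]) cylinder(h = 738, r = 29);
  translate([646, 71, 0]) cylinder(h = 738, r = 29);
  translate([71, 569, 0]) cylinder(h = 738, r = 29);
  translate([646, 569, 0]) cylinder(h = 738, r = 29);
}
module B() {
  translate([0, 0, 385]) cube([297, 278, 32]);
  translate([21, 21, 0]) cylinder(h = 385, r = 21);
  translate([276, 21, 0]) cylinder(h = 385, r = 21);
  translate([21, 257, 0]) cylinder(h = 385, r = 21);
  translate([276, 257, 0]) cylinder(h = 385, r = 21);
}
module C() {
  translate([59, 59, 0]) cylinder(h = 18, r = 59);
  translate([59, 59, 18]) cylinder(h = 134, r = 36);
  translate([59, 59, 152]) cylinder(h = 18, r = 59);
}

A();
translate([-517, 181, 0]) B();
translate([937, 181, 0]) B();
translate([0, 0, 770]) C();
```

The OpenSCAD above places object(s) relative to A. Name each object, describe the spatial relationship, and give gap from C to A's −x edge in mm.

The spool's min-x is at 0; the table's min-x is 0; gap = 0 mm.

A is a table. B is a stool. C is a spool. Two stools sit around the table at the −x, +x sides. The spool is on top of the table. The gap from the spool to the table's −x edge is 0 mm.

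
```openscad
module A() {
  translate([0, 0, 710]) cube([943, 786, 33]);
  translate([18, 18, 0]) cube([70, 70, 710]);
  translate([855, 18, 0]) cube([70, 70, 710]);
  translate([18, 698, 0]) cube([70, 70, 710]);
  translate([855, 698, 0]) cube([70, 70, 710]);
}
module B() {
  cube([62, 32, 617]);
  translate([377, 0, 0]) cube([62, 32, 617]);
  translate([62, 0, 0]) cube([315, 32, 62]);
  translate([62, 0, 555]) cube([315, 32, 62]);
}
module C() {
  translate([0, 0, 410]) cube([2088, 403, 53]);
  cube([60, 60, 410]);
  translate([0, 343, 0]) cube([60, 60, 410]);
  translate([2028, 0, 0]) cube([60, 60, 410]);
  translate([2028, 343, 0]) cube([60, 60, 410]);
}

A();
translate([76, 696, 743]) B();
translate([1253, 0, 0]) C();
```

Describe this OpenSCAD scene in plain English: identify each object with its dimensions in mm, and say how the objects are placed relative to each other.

A is a table with a 943×786 mm rectangular top, 33 mm thick, top surface at z = 743 mm, supported by four 70×70 mm square legs, each inset 18 mm from the nearest pair of top edges, running from the floor.

B is a rectangular picture frame lying in the x–z plane (depth along y). The opening is 315 mm wide (x) by 493 mm tall (z), surrounded by a border 62 mm wide on all four sides. The frame is 32 mm deep and is made of two full-height vertical stiles with two horizontal rails fitted between them.

C is a long wooden bench with a 2088 mm (x) × 403 mm (y) seat, 53 mm thick, its top surface 463 mm above the floor. Four 60 mm square legs at the seat corners, flush with the edges, run from z = 0 to the seat underside.

The picture frame is on top of the table. The bench is on the floor beside the table on its +x side.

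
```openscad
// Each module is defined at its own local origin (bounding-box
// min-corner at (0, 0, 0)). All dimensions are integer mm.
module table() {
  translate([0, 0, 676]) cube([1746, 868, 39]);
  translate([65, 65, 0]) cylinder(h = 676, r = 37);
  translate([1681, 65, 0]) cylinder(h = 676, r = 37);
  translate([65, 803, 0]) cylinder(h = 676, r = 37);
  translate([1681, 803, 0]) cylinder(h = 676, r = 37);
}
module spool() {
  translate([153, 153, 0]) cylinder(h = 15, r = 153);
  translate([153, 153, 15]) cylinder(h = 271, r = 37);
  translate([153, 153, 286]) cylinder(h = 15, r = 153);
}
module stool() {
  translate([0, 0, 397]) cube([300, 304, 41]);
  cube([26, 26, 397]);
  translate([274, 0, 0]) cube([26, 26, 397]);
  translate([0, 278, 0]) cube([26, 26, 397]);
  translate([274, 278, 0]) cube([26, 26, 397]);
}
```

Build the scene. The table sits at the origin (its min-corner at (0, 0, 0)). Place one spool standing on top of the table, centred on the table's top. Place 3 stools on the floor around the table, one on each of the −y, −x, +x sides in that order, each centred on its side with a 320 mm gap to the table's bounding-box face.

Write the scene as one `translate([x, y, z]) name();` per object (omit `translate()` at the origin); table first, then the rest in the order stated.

table();
translate([720, 281, 715]) spool();
translate([723, -624, 0]) stool();
translate([-620, 282, 0]) stool();
translate([2066, 282, 0]) stool();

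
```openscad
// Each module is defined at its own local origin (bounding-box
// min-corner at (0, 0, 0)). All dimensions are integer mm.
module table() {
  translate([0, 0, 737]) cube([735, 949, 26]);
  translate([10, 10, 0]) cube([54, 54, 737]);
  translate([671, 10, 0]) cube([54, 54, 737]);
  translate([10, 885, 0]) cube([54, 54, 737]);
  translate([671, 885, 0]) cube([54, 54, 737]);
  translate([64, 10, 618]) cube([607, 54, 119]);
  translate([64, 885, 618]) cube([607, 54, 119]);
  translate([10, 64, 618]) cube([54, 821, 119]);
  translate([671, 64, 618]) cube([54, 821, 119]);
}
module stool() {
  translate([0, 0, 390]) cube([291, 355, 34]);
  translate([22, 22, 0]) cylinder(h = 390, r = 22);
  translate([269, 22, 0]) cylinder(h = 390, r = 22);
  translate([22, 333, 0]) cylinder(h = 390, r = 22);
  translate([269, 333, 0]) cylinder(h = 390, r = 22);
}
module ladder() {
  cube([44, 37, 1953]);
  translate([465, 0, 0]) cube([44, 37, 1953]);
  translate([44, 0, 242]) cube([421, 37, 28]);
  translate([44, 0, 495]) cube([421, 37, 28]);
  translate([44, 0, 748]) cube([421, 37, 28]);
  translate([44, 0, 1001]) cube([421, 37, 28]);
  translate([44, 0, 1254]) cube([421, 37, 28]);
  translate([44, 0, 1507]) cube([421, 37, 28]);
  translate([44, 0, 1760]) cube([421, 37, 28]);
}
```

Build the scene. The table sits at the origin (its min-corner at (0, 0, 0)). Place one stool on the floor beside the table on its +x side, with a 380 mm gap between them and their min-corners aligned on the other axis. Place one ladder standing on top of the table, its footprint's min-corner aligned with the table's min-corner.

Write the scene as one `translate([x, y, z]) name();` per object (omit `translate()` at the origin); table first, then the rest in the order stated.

table();
translate([1115, 0, 0]) stool();
translate([0, 0, 763]) ladder();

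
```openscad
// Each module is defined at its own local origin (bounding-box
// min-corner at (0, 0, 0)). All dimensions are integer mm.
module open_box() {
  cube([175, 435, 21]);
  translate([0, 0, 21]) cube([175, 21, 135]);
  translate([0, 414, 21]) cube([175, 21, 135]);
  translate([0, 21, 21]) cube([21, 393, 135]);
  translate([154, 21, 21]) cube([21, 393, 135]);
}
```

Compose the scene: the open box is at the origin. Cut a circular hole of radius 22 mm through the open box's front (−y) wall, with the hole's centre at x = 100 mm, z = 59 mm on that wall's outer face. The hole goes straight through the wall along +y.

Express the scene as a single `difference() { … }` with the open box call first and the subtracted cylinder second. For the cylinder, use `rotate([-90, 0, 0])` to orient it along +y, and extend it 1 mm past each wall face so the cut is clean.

difference() {
  open_box();
  translate([100, -1, 59]) rotate([-90, 0, 0]) cylinder(h = 23, r = 22);
}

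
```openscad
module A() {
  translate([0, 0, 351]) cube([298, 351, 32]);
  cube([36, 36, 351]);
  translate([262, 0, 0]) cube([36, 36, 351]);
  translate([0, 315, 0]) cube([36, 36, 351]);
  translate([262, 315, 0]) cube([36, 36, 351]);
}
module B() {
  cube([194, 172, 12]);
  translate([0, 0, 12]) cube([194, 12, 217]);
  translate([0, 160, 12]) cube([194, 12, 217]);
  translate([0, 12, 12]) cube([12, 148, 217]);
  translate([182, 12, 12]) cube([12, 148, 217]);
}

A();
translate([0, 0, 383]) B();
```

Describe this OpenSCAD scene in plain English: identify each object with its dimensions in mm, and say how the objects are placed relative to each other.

A is a four-legged stool. The seat is 298×351 mm, 32 mm thick, top at z = 383 mm. It stands on four square legs, each 36×36 mm in cross-section, from z = 0 to the seat underside, each flush with a corner of the seat.

B is an open-topped rectangular box: outside dimensions 194×172×229 mm, with a uniform wall and base thickness of 12 mm. The base is a full 194×172 slab on the floor; four walls sit on top of the base. The front and back walls (the −y and +y sides) span the full width; the two side walls fit between them.

The open box is on top of the stool.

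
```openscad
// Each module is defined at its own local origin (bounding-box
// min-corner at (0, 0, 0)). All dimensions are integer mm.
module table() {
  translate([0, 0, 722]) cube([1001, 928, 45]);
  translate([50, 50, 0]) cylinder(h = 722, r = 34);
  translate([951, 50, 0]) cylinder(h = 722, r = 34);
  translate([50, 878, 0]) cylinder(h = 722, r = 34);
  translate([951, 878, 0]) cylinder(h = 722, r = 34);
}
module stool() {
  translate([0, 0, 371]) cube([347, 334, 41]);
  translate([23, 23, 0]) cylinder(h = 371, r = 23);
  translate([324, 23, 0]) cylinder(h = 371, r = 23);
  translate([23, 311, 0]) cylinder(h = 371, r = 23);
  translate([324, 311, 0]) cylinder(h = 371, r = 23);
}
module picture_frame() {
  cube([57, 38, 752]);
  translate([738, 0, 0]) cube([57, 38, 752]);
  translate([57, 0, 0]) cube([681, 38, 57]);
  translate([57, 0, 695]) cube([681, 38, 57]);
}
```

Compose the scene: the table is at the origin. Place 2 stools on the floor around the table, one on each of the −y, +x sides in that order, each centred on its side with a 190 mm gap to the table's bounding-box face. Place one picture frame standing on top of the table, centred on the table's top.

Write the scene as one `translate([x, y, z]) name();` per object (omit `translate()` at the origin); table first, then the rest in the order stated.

table();
translate([327, -524, 0]) stool();
translate([1191, 297, 0]) stool();
translate([103, 445, 767]) picture_frame();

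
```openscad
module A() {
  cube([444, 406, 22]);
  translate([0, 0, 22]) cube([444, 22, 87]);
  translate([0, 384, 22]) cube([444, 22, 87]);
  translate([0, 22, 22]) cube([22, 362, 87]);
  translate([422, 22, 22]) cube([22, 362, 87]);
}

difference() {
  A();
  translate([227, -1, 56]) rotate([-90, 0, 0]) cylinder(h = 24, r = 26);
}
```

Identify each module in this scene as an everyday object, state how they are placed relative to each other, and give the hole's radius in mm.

A is an open box. The open box has a circular hole through its front wall. The hole's radius is 26 mm.

The subtracted cylinder has r = 26 mm.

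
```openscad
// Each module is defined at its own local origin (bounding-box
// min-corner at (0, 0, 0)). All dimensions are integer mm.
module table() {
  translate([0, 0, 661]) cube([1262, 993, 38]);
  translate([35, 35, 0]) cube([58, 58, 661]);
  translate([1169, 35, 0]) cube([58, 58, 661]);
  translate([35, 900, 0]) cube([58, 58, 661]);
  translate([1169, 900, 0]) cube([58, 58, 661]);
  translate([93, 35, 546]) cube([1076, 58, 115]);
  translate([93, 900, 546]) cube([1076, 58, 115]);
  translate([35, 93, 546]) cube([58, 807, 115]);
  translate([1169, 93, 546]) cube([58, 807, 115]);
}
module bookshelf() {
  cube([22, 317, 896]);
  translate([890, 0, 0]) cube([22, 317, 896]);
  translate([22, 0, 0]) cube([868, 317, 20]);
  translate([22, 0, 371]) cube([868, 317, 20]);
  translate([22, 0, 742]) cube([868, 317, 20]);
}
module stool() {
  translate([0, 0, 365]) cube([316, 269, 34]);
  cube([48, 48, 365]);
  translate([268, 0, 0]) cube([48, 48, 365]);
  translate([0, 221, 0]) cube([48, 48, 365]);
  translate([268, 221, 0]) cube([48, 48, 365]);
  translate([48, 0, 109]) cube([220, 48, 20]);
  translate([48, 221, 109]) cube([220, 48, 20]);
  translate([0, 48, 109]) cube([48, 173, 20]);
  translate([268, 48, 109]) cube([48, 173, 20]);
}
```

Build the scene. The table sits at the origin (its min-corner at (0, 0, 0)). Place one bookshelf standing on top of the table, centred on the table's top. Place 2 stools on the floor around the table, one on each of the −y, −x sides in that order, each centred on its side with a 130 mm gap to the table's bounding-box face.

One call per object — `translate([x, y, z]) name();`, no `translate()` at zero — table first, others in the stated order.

table();
translate([175, 338, 699]) bookshelf();
translate([473, -399, 0]) stool();
translate([-446, 362, 0]) stool();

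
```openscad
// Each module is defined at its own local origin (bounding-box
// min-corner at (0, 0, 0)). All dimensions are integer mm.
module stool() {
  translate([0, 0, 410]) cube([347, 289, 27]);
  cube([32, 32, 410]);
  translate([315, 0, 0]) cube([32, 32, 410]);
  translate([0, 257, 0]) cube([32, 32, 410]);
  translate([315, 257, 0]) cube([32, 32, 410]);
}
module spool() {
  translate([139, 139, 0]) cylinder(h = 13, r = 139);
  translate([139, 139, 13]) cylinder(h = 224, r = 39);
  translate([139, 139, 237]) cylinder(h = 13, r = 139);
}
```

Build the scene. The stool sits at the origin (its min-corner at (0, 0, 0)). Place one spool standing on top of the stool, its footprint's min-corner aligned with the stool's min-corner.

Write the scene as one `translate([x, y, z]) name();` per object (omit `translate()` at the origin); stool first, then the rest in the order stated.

stool();
translate([0, 0, 437]) spool();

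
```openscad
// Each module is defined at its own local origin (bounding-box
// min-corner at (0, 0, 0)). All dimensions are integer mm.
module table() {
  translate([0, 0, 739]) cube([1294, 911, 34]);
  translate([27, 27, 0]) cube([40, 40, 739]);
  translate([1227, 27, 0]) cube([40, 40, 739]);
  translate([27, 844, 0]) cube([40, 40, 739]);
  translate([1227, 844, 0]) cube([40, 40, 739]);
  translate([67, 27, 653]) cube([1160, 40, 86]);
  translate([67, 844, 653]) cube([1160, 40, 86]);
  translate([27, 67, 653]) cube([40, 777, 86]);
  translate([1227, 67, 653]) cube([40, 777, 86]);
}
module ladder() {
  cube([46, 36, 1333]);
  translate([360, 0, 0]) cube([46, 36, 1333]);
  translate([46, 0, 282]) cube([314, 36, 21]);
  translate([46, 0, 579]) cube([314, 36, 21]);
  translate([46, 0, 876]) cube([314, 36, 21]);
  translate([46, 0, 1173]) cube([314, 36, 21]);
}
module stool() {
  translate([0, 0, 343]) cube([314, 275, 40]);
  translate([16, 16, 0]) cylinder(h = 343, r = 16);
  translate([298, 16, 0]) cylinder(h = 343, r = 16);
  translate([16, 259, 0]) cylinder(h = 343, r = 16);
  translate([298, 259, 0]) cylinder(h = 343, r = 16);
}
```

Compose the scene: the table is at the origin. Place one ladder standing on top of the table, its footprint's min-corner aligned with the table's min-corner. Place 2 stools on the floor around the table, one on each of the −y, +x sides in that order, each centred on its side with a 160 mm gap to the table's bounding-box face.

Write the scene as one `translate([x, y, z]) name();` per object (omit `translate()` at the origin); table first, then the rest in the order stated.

table();
translate([0, 0, 773]) ladder();
translate([490, -435, 0]) stool();
translate([1454, 318, 0]) stool();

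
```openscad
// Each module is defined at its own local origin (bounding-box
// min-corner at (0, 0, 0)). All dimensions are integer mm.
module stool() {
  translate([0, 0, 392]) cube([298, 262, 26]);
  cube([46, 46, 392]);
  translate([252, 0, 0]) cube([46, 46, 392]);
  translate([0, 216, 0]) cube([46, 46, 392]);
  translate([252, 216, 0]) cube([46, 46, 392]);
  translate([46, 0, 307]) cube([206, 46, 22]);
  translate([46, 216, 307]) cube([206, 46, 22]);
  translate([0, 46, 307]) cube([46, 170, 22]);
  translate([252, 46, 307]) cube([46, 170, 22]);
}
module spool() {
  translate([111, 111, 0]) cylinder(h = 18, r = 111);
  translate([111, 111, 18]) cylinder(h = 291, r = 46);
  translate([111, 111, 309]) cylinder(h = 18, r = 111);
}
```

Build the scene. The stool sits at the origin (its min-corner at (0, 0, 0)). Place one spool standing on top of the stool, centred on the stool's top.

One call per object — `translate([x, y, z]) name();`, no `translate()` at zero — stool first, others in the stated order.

stool();
translate([38, 20, 418]) spool();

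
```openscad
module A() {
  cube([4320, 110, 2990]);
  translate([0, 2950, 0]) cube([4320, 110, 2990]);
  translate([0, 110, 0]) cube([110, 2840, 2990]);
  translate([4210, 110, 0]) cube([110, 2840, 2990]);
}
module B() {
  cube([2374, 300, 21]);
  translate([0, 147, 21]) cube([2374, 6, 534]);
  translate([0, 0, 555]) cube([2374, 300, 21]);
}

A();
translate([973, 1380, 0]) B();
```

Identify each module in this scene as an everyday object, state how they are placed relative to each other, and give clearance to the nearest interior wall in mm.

Clearances: x = 863, y = 1270; minimum 863 mm.

A is a house frame. B is an I-beam. The I-beam sits inside the house frame, centred. The clearance to the nearest interior wall is 863 mm.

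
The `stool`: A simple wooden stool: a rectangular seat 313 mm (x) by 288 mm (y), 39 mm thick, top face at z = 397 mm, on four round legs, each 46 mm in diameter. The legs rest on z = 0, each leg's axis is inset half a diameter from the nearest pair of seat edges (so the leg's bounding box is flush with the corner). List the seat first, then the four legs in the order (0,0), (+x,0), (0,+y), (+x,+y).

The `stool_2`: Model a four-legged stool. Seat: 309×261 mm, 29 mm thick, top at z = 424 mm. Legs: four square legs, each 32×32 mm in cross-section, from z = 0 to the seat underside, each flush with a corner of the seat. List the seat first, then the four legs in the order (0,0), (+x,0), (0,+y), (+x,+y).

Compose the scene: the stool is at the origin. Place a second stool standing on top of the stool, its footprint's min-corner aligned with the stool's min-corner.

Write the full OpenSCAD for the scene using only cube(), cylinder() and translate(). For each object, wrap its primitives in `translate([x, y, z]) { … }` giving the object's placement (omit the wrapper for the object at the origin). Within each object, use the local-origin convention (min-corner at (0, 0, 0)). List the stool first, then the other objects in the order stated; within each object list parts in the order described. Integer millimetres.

translate([0, 0, 358]) cube([313, 288, 39]);
translate([23, 23, 0]) cylinder(h = 358, r = 23);
translate([290, 23, 0]) cylinder(h = 358, r = 23);
translate([23, 265, 0]) cylinder(h = 358, r = 23);
translate([290, 265, 0]) cylinder(h = 358, r = 23);
translate([0, 0, 397]) {
  translate([0, 0, 395]) cube([309, 261, 29]);
  cube([32, 32, 395]);
  translate([277, 0, 0]) cube([32, 32, 395]);
  translate([0, 229, 0]) cube([32, 32, 395]);
  translate([277, 229, 0]) cube([32, 32, 395]);
}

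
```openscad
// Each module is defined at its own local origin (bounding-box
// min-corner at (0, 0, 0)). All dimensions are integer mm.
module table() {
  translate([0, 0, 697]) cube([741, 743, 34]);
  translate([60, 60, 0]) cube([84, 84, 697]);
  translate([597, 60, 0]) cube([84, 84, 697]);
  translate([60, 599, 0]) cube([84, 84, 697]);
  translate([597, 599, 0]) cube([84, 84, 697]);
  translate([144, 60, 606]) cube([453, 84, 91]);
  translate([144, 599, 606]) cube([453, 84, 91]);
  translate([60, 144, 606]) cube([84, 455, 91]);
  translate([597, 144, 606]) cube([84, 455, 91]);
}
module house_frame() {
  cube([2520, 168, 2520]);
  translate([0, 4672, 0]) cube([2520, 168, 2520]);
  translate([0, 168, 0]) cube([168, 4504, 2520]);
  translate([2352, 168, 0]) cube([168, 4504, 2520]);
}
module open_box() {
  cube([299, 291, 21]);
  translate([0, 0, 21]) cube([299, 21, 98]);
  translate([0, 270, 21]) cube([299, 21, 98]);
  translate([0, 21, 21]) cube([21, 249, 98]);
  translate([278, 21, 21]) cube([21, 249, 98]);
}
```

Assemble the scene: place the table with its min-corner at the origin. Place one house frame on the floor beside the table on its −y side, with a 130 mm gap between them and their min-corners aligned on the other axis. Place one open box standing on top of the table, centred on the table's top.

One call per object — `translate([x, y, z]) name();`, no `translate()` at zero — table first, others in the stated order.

table();
translate([0, -4970, 0]) house_frame();
translate([221, 226, 731]) open_box();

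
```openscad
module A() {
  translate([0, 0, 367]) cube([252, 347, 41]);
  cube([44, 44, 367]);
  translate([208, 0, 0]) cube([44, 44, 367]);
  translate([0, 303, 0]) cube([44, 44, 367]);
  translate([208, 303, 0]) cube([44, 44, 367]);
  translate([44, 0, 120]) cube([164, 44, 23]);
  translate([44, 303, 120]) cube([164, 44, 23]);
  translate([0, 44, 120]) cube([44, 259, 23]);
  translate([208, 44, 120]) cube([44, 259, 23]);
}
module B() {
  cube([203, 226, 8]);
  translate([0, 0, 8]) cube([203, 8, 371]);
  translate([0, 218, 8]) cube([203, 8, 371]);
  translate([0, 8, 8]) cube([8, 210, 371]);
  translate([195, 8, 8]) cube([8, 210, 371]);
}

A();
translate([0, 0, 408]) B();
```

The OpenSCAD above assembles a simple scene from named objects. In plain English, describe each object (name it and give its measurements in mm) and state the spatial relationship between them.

A is a four-legged stool. The seat is a 252×347×41 mm slab whose top surface is at z = 408 mm; four square legs, each 44×44 mm in cross-section, run from the floor (z = 0) to the underside of the seat, each flush with a corner of the seat. Four stretchers, 44 mm wide and 23 mm tall, connect adjacent legs with their undersides at z = 120 mm, each running between the inner faces of the legs it joins and aligned with the legs' outer faces on the other axis.

B is an open-topped rectangular box: outside dimensions 203×226×379 mm, with a uniform wall and base thickness of 8 mm. The base is a full 203×226 slab on the floor; four walls sit on top of the base. The front and back walls (the −y and +y sides) span the full width; the two side walls fit between them.

The open box is on top of the stool.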